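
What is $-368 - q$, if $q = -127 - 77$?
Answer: $-164$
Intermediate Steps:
$q = -204$
$-368 - q = -368 - -204 = -368 + 204 = -164$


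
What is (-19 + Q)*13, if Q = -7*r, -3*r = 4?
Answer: -377/3 ≈ -125.67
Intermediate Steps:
r = -4/3 (r = -⅓*4 = -4/3 ≈ -1.3333)
Q = 28/3 (Q = -7*(-4/3) = 28/3 ≈ 9.3333)
(-19 + Q)*13 = (-19 + 28/3)*13 = -29/3*13 = -377/3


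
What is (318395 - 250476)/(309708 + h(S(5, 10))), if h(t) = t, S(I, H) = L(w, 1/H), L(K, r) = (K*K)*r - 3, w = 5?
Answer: 135838/619415 ≈ 0.21930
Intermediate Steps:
L(K, r) = -3 + r*K² (L(K, r) = K²*r - 3 = r*K² - 3 = -3 + r*K²)
S(I, H) = -3 + 25/H (S(I, H) = -3 + 5²/H = -3 + 25/H)
(318395 - 250476)/(309708 + h(S(5, 10))) = (318395 - 250476)/(309708 + (-3 + 25/10)) = 67919/(309708 + (-3 + 25*(⅒))) = 67919/(309708 + (-3 + 5/2)) = 67919/(309708 - ½) = 67919/(619415/2) = 67919*(2/619415) = 135838/619415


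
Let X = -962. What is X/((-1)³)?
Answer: 962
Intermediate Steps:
X/((-1)³) = -962/((-1)³) = -962/(-1) = -962*(-1) = 962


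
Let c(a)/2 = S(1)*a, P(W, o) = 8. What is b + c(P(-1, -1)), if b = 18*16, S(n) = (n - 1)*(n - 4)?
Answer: 288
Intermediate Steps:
S(n) = (-1 + n)*(-4 + n)
c(a) = 0 (c(a) = 2*((4 + 1² - 5*1)*a) = 2*((4 + 1 - 5)*a) = 2*(0*a) = 2*0 = 0)
b = 288
b + c(P(-1, -1)) = 288 + 0 = 288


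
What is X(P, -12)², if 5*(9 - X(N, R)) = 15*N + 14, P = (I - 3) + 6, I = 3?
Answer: 3481/25 ≈ 139.24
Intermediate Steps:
P = 6 (P = (3 - 3) + 6 = 0 + 6 = 6)
X(N, R) = 31/5 - 3*N (X(N, R) = 9 - (15*N + 14)/5 = 9 - (14 + 15*N)/5 = 9 + (-14/5 - 3*N) = 31/5 - 3*N)
X(P, -12)² = (31/5 - 3*6)² = (31/5 - 18)² = (-59/5)² = 3481/25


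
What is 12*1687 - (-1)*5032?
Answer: 25276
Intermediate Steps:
12*1687 - (-1)*5032 = 20244 - 1*(-5032) = 20244 + 5032 = 25276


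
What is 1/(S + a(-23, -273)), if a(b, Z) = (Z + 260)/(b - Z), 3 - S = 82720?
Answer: -250/20679263 ≈ -1.2089e-5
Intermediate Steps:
S = -82717 (S = 3 - 1*82720 = 3 - 82720 = -82717)
a(b, Z) = (260 + Z)/(b - Z)
1/(S + a(-23, -273)) = 1/(-82717 + (260 - 273)/(-23 - 1*(-273))) = 1/(-82717 - 13/(-23 + 273)) = 1/(-82717 - 13/250) = 1/(-20679263/250) = -250/20679263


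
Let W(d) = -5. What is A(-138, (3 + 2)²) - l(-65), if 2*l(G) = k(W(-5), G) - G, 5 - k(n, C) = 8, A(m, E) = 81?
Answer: 50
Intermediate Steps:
k(n, C) = -3 (k(n, C) = 5 - 1*8 = 5 - 8 = -3)
l(G) = -3/2 - G/2 (l(G) = (-3 - G)/2 = -3/2 - G/2)
A(-138, (3 + 2)²) - l(-65) = 81 - (-3/2 - ½*(-65)) = 81 - (-3/2 + 65/2) = 81 - 1*31 = 81 - 31 = 50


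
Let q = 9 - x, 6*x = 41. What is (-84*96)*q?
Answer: -17472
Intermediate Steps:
x = 41/6 (x = (1/6)*41 = 41/6 ≈ 6.8333)
q = 13/6 (q = 9 - 1*41/6 = 9 - 41/6 = 13/6 ≈ 2.1667)
(-84*96)*q = -84*96*(13/6) = -8064*13/6 = -17472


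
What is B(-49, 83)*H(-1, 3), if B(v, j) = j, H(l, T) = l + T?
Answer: 166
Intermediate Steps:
H(l, T) = T + l
B(-49, 83)*H(-1, 3) = 83*(3 - 1) = 83*2 = 166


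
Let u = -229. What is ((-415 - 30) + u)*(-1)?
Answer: 674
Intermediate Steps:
((-415 - 30) + u)*(-1) = ((-415 - 30) - 229)*(-1) = (-445 - 229)*(-1) = -674*(-1) = 674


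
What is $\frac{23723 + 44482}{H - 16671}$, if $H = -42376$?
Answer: $- \frac{68205}{59047} \approx -1.1551$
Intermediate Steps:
$\frac{23723 + 44482}{H - 16671} = \frac{23723 + 44482}{-42376 - 16671} = \frac{68205}{-59047} = 68205 \left(- \frac{1}{59047}\right) = - \frac{68205}{59047}$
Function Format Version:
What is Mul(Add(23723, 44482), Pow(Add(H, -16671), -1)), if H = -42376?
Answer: Rational(-68205, 59047) ≈ -1.1551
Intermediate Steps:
Mul(Add(23723, 44482), Pow(Add(H, -16671), -1)) = Mul(Add(23723, 44482), Pow(Add(-42376, -16671), -1)) = Mul(68205, Pow(-59047, -1)) = Mul(68205, Rational(-1, 59047)) = Rational(-68205, 59047)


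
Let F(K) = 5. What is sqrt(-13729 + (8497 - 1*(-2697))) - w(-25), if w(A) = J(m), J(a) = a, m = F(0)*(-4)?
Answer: 20 + 13*I*sqrt(15) ≈ 20.0 + 50.349*I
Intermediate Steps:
m = -20 (m = 5*(-4) = -20)
w(A) = -20
sqrt(-13729 + (8497 - 1*(-2697))) - w(-25) = sqrt(-13729 + (8497 - 1*(-2697))) - 1*(-20) = sqrt(-13729 + (8497 + 2697)) + 20 = sqrt(-13729 + 11194) + 20 = sqrt(-2535) + 20 = 13*I*sqrt(15) + 20 = 20 + 13*I*sqrt(15)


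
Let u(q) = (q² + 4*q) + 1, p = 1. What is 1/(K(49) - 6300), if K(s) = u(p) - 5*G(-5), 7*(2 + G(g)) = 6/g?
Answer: -7/43982 ≈ -0.00015916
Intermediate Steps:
G(g) = -2 + 6/(7*g) (G(g) = -2 + (6/g)/7 = -2 + 6/(7*g))
u(q) = 1 + q² + 4*q
K(s) = 118/7 (K(s) = (1 + 1² + 4*1) - 5*(-2 + (6/7)/(-5)) = (1 + 1 + 4) - 5*(-2 + (6/7)*(-⅕)) = 6 - 5*(-2 - 6/35) = 6 - 5*(-76/35) = 6 + 76/7 = 118/7)
1/(K(49) - 6300) = 1/(118/7 - 6300) = 1/(-43982/7) = -7/43982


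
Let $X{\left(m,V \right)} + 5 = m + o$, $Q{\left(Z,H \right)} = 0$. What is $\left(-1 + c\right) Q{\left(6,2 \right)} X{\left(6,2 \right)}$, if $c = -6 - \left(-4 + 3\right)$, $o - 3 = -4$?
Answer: $0$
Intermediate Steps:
$o = -1$ ($o = 3 - 4 = -1$)
$c = -5$ ($c = -6 - -1 = -6 + 1 = -5$)
$X{\left(m,V \right)} = -6 + m$ ($X{\left(m,V \right)} = -5 + \left(m - 1\right) = -5 + \left(-1 + m\right) = -6 + m$)
$\left(-1 + c\right) Q{\left(6,2 \right)} X{\left(6,2 \right)} = \left(-1 - 5\right) 0 \left(-6 + 6\right) = \left(-6\right) 0 \cdot 0 = 0 \cdot 0 = 0$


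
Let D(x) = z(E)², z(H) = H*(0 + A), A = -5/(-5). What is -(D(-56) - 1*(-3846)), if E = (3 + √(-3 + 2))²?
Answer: -3874 - 96*I ≈ -3874.0 - 96.0*I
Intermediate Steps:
A = 1 (A = -5*(-⅕) = 1)
E = (3 + I)² (E = (3 + √(-1))² = (3 + I)² ≈ 8.0 + 6.0*I)
z(H) = H (z(H) = H*(0 + 1) = H*1 = H)
D(x) = (3 + I)⁴ (D(x) = ((3 + I)²)² = (3 + I)⁴)
-(D(-56) - 1*(-3846)) = -((3 + I)⁴ - 1*(-3846)) = -((3 + I)⁴ + 3846) = -(3846 + (3 + I)⁴) = -3846 - (3 + I)⁴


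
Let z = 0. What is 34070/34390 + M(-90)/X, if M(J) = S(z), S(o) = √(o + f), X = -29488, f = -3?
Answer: 3407/3439 - I*√3/29488 ≈ 0.99069 - 5.8737e-5*I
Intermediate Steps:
S(o) = √(-3 + o) (S(o) = √(o - 3) = √(-3 + o))
M(J) = I*√3 (M(J) = √(-3 + 0) = √(-3) = I*√3)
34070/34390 + M(-90)/X = 34070/34390 + (I*√3)/(-29488) = 34070*(1/34390) + (I*√3)*(-1/29488) = 3407/3439 - I*√3/29488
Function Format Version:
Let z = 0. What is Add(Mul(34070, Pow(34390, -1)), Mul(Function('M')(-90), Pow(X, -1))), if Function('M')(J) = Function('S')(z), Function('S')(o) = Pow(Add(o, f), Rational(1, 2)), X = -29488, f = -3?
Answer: Add(Rational(3407, 3439), Mul(Rational(-1, 29488), I, Pow(3, Rational(1, 2)))) ≈ Add(0.99069, Mul(-5.8737e-5, I))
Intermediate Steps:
Function('S')(o) = Pow(Add(-3, o), Rational(1, 2)) (Function('S')(o) = Pow(Add(o, -3), Rational(1, 2)) = Pow(Add(-3, o), Rational(1, 2)))
Function('M')(J) = Mul(I, Pow(3, Rational(1, 2))) (Function('M')(J) = Pow(Add(-3, 0), Rational(1, 2)) = Pow(-3, Rational(1, 2)) = Mul(I, Pow(3, Rational(1, 2))))
Add(Mul(34070, Pow(34390, -1)), Mul(Function('M')(-90), Pow(X, -1))) = Add(Mul(34070, Pow(34390, -1)), Mul(Mul(I, Pow(3, Rational(1, 2))), Pow(-29488, -1))) = Add(Mul(34070, Rational(1, 34390)), Mul(Mul(I, Pow(3, Rational(1, 2))), Rational(-1, 29488))) = Add(Rational(3407, 3439), Mul(Rational(-1, 29488), I, Pow(3, Rational(1, 2))))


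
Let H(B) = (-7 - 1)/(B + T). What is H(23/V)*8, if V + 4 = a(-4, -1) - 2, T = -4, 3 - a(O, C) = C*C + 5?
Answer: 576/59 ≈ 9.7627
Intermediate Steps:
a(O, C) = -2 - C² (a(O, C) = 3 - (C*C + 5) = 3 - (C² + 5) = 3 - (5 + C²) = 3 + (-5 - C²) = -2 - C²)
V = -9 (V = -4 + ((-2 - 1*(-1)²) - 2) = -4 + ((-2 - 1*1) - 2) = -4 + ((-2 - 1) - 2) = -4 + (-3 - 2) = -4 - 5 = -9)
H(B) = -8/(-4 + B) (H(B) = (-7 - 1)/(B - 4) = -8/(-4 + B))
H(23/V)*8 = -8/(-4 + 23/(-9))*8 = -8/(-4 + 23*(-⅑))*8 = -8/(-4 - 23/9)*8 = -8/(-59/9)*8 = -8*(-9/59)*8 = (72/59)*8 = 576/59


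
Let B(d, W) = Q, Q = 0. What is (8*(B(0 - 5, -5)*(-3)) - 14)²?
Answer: 196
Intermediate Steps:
B(d, W) = 0
(8*(B(0 - 5, -5)*(-3)) - 14)² = (8*(0*(-3)) - 14)² = (8*0 - 14)² = (0 - 14)² = (-14)² = 196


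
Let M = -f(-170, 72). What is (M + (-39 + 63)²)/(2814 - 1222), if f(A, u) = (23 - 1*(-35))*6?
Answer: 57/398 ≈ 0.14322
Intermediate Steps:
f(A, u) = 348 (f(A, u) = (23 + 35)*6 = 58*6 = 348)
M = -348 (M = -1*348 = -348)
(M + (-39 + 63)²)/(2814 - 1222) = (-348 + (-39 + 63)²)/(2814 - 1222) = (-348 + 24²)/1592 = (-348 + 576)*(1/1592) = 228*(1/1592) = 57/398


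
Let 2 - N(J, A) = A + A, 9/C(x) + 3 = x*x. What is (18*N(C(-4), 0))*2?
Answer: 72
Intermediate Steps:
C(x) = 9/(-3 + x²) (C(x) = 9/(-3 + x*x) = 9/(-3 + x²))
N(J, A) = 2 - 2*A (N(J, A) = 2 - (A + A) = 2 - 2*A)
(18*N(C(-4), 0))*2 = (18*(2 - 2*0))*2 = (18*(2 + 0))*2 = (18*2)*2 = 36*2 = 72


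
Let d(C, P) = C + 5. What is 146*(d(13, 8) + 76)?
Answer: 13724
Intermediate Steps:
d(C, P) = 5 + C
146*(d(13, 8) + 76) = 146*((5 + 13) + 76) = 146*(18 + 76) = 146*94 = 13724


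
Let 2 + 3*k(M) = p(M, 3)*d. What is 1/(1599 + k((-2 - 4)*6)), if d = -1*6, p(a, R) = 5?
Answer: 3/4765 ≈ 0.00062959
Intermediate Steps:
d = -6
k(M) = -32/3 (k(M) = -⅔ + (5*(-6))/3 = -⅔ + (⅓)*(-30) = -⅔ - 10 = -32/3)
1/(1599 + k((-2 - 4)*6)) = 1/(1599 - 32/3) = 1/(4765/3) = 3/4765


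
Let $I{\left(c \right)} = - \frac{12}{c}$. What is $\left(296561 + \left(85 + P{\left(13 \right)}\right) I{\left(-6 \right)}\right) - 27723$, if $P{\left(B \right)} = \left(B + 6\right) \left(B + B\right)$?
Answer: $269996$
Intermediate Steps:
$P{\left(B \right)} = 2 B \left(6 + B\right)$ ($P{\left(B \right)} = \left(6 + B\right) 2 B = 2 B \left(6 + B\right)$)
$\left(296561 + \left(85 + P{\left(13 \right)}\right) I{\left(-6 \right)}\right) - 27723 = \left(296561 + \left(85 + 2 \cdot 13 \left(6 + 13\right)\right) \left(- \frac{12}{-6}\right)\right) - 27723 = \left(296561 + \left(85 + 2 \cdot 13 \cdot 19\right) \left(\left(-12\right) \left(- \frac{1}{6}\right)\right)\right) - 27723 = \left(296561 + \left(85 + 494\right) 2\right) - 27723 = \left(296561 + 579 \cdot 2\right) - 27723 = \left(296561 + 1158\right) - 27723 = 297719 - 27723 = 269996$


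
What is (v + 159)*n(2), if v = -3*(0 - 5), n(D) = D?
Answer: 348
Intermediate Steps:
v = 15 (v = -3*(-5) = 15)
(v + 159)*n(2) = (15 + 159)*2 = 174*2 = 348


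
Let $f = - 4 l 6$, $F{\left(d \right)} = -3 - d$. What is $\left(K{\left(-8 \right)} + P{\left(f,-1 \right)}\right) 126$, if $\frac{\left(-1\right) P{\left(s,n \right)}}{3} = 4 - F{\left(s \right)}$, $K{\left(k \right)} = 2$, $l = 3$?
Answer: $24822$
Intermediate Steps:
$f = -72$ ($f = \left(-4\right) 3 \cdot 6 = \left(-12\right) 6 = -72$)
$P{\left(s,n \right)} = -21 - 3 s$ ($P{\left(s,n \right)} = - 3 \left(4 - \left(-3 - s\right)\right) = - 3 \left(4 + \left(3 + s\right)\right) = - 3 \left(7 + s\right) = -21 - 3 s$)
$\left(K{\left(-8 \right)} + P{\left(f,-1 \right)}\right) 126 = \left(2 - -195\right) 126 = \left(2 + \left(-21 + 216\right)\right) 126 = \left(2 + 195\right) 126 = 197 \cdot 126 = 24822$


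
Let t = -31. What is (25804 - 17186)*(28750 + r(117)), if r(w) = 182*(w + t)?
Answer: 382656436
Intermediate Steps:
r(w) = -5642 + 182*w (r(w) = 182*(w - 31) = 182*(-31 + w) = -5642 + 182*w)
(25804 - 17186)*(28750 + r(117)) = (25804 - 17186)*(28750 + (-5642 + 182*117)) = 8618*(28750 + (-5642 + 21294)) = 8618*(28750 + 15652) = 8618*44402 = 382656436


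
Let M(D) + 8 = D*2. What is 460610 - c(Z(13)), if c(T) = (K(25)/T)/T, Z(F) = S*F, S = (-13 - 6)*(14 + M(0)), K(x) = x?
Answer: 1011648797615/2196324 ≈ 4.6061e+5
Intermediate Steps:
M(D) = -8 + 2*D (M(D) = -8 + D*2 = -8 + 2*D)
S = -114 (S = (-13 - 6)*(14 + (-8 + 2*0)) = -19*(14 + (-8 + 0)) = -19*(14 - 8) = -19*6 = -114)
Z(F) = -114*F
c(T) = 25/T**2 (c(T) = (25/T)/T = 25/T**2)
460610 - c(Z(13)) = 460610 - 25/(-114*13)**2 = 460610 - 25/(-1482)**2 = 460610 - 25/2196324 = 1011648797615/2196324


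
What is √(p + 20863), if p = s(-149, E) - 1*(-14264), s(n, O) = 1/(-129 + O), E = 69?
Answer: √31614285/30 ≈ 187.42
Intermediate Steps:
p = 855839/60 (p = 1/(-129 + 69) - 1*(-14264) = 1/(-60) + 14264 = -1/60 + 14264 = 855839/60 ≈ 14264.)
√(p + 20863) = √(855839/60 + 20863) = √(2107619/60) = √31614285/30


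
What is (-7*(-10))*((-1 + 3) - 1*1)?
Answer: 70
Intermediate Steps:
(-7*(-10))*((-1 + 3) - 1*1) = 70*(2 - 1) = 70*1 = 70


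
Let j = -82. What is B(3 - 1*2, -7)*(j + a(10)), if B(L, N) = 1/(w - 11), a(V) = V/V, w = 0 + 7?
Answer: 81/4 ≈ 20.250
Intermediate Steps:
w = 7
a(V) = 1
B(L, N) = -¼ (B(L, N) = 1/(7 - 11) = 1/(-4) = -¼)
B(3 - 1*2, -7)*(j + a(10)) = -(-82 + 1)/4 = -¼*(-81) = 81/4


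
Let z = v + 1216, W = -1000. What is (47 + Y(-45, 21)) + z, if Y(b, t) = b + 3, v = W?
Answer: 221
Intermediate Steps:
v = -1000
Y(b, t) = 3 + b
z = 216 (z = -1000 + 1216 = 216)
(47 + Y(-45, 21)) + z = (47 + (3 - 45)) + 216 = (47 - 42) + 216 = 5 + 216 = 221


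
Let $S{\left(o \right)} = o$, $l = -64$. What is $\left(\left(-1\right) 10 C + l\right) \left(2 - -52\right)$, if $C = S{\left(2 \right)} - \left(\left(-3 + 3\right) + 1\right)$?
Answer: $-3996$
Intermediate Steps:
$C = 1$ ($C = 2 - \left(\left(-3 + 3\right) + 1\right) = 2 - \left(0 + 1\right) = 2 - 1 = 1$)
$\left(\left(-1\right) 10 C + l\right) \left(2 - -52\right) = \left(\left(-1\right) 10 \cdot 1 - 64\right) \left(2 - -52\right) = \left(\left(-10\right) 1 - 64\right) \left(2 + 52\right) = \left(-10 - 64\right) 54 = \left(-74\right) 54 = -3996$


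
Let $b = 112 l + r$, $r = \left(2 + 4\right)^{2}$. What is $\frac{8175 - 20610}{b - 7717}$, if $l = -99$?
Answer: $\frac{12435}{18769} \approx 0.66253$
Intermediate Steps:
$r = 36$ ($r = 6^{2} = 36$)
$b = -11052$ ($b = 112 \left(-99\right) + 36 = -11088 + 36 = -11052$)
$\frac{8175 - 20610}{b - 7717} = \frac{8175 - 20610}{-11052 - 7717} = - \frac{12435}{-18769} = \left(-12435\right) \left(- \frac{1}{18769}\right) = \frac{12435}{18769}$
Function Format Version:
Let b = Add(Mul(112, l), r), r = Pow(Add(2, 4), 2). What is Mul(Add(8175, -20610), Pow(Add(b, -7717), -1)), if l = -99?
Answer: Rational(12435, 18769) ≈ 0.66253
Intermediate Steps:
r = 36 (r = Pow(6, 2) = 36)
b = -11052 (b = Add(Mul(112, -99), 36) = Add(-11088, 36) = -11052)
Mul(Add(8175, -20610), Pow(Add(b, -7717), -1)) = Mul(Add(8175, -20610), Pow(Add(-11052, -7717), -1)) = Mul(-12435, Pow(-18769, -1)) = Mul(-12435, Rational(-1, 18769)) = Rational(12435, 18769)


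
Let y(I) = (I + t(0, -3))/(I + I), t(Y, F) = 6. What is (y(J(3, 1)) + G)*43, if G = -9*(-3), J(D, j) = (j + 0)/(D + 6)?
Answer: 4687/2 ≈ 2343.5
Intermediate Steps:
J(D, j) = j/(6 + D)
y(I) = (6 + I)/(2*I) (y(I) = (I + 6)/(I + I) = (6 + I)/((2*I)) = (6 + I)*(1/(2*I)) = (6 + I)/(2*I))
G = 27
(y(J(3, 1)) + G)*43 = ((6 + 1/(6 + 3))/(2*((1/(6 + 3)))) + 27)*43 = ((6 + 1/9)/(2*((1/9))) + 27)*43 = ((6 + 1*(⅑))/(2*((1*(⅑)))) + 27)*43 = ((6 + ⅑)/(2*(⅑)) + 27)*43 = ((½)*9*(55/9) + 27)*43 = (55/2 + 27)*43 = (109/2)*43 = 4687/2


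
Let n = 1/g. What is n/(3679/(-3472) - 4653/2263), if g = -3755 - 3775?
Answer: 126728/2973231795 ≈ 4.2623e-5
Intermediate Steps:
g = -7530
n = -1/7530 (n = 1/(-7530) = -1/7530 ≈ -0.00013280)
n/(3679/(-3472) - 4653/2263) = -1/(7530*(3679/(-3472) - 4653/2263)) = -1/(7530*(3679*(-1/3472) - 4653*1/2263)) = -1/(7530*(-3679/3472 - 4653/2263)) = -1/(7530*(-789703/253456)) = -1/7530*(-253456/789703) = 126728/2973231795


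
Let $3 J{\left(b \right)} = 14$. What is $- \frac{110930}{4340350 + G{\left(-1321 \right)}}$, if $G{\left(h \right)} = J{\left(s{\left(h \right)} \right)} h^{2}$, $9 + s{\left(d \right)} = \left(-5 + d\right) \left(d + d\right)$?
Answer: $- \frac{166395}{18725812} \approx -0.0088859$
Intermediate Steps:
$s{\left(d \right)} = -9 + 2 d \left(-5 + d\right)$ ($s{\left(d \right)} = -9 + \left(-5 + d\right) \left(d + d\right) = -9 + \left(-5 + d\right) 2 d = -9 + 2 d \left(-5 + d\right)$)
$J{\left(b \right)} = \frac{14}{3}$ ($J{\left(b \right)} = \frac{1}{3} \cdot 14 = \frac{14}{3}$)
$G{\left(h \right)} = \frac{14 h^{2}}{3}$
$- \frac{110930}{4340350 + G{\left(-1321 \right)}} = - \frac{110930}{4340350 + \frac{14 \left(-1321\right)^{2}}{3}} = - \frac{110930}{4340350 + \frac{14}{3} \cdot 1745041} = - \frac{110930}{4340350 + \frac{24430574}{3}} = - \frac{110930}{\frac{37451624}{3}} = \left(-110930\right) \frac{3}{37451624} = - \frac{166395}{18725812}$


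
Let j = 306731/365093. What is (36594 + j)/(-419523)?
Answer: -13360519973/153164910639 ≈ -0.087230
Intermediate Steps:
j = 306731/365093 (j = 306731*(1/365093) = 306731/365093 ≈ 0.84015)
(36594 + j)/(-419523) = (36594 + 306731/365093)/(-419523) = (13360519973/365093)*(-1/419523) = -13360519973/153164910639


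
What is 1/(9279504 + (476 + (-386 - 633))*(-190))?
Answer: 1/9382674 ≈ 1.0658e-7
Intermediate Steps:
1/(9279504 + (476 + (-386 - 633))*(-190)) = 1/(9279504 + (476 - 1019)*(-190)) = 1/(9279504 - 543*(-190)) = 1/(9279504 + 103170) = 1/9382674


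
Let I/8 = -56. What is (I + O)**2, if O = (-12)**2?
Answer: 92416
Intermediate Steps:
I = -448 (I = 8*(-56) = -448)
O = 144
(I + O)**2 = (-448 + 144)**2 = (-304)**2 = 92416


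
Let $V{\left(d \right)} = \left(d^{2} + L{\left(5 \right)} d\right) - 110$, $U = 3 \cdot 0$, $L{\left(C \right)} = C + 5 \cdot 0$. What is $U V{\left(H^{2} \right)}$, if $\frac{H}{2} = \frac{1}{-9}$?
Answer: $0$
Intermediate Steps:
$L{\left(C \right)} = C$ ($L{\left(C \right)} = C + 0 = C$)
$U = 0$
$H = - \frac{2}{9}$ ($H = \frac{2}{-9} = 2 \left(- \frac{1}{9}\right) = - \frac{2}{9} \approx -0.22222$)
$V{\left(d \right)} = -110 + d^{2} + 5 d$ ($V{\left(d \right)} = \left(d^{2} + 5 d\right) - 110 = -110 + d^{2} + 5 d$)
$U V{\left(H^{2} \right)} = 0 \left(-110 + \left(\left(- \frac{2}{9}\right)^{2}\right)^{2} + 5 \left(- \frac{2}{9}\right)^{2}\right) = 0 \left(-110 + \left(\frac{4}{81}\right)^{2} + 5 \cdot \frac{4}{81}\right) = 0 \left(-110 + \frac{16}{6561} + \frac{20}{81}\right) = 0 \left(- \frac{720074}{6561}\right) = 0$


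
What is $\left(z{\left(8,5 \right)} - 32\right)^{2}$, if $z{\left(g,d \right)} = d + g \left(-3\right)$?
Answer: $2601$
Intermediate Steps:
$z{\left(g,d \right)} = d - 3 g$
$\left(z{\left(8,5 \right)} - 32\right)^{2} = \left(\left(5 - 24\right) - 32\right)^{2} = \left(-19 - 32\right)^{2} = \left(-51\right)^{2} = 2601$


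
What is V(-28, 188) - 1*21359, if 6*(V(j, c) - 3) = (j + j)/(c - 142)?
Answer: -1473578/69 ≈ -21356.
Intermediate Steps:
V(j, c) = 3 + j/(3*(-142 + c)) (V(j, c) = 3 + ((j + j)/(c - 142))/6 = 3 + ((2*j)/(-142 + c))/6 = 3 + (2*j/(-142 + c))/6 = 3 + j/(3*(-142 + c)))
V(-28, 188) - 1*21359 = (-1278 - 28 + 9*188)/(3*(-142 + 188)) - 1*21359 = (⅓)*(-1278 - 28 + 1692)/46 - 21359 = (⅓)*(1/46)*386 - 21359 = 193/69 - 21359 = -1473578/69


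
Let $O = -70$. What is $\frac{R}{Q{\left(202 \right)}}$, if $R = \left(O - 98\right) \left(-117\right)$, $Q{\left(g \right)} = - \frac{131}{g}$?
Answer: $- \frac{3970512}{131} \approx -30309.0$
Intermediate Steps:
$R = 19656$ ($R = \left(-70 - 98\right) \left(-117\right) = \left(-168\right) \left(-117\right) = 19656$)
$\frac{R}{Q{\left(202 \right)}} = \frac{19656}{\left(-131\right) \frac{1}{202}} = \frac{19656}{- \frac{131}{202}} = 19656 \left(- \frac{202}{131}\right) = - \frac{3970512}{131}$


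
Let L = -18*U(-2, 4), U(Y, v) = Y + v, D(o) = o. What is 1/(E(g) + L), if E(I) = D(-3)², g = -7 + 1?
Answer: -1/27 ≈ -0.037037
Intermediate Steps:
g = -6
L = -36 (L = -18*(-2 + 4) = -18*2 = -36)
E(I) = 9 (E(I) = (-3)² = 9)
1/(E(g) + L) = 1/(9 - 36) = 1/(-27) = -1/27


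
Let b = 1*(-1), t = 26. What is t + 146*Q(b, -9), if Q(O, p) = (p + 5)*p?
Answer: 5282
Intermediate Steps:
b = -1
Q(O, p) = p*(5 + p) (Q(O, p) = (5 + p)*p = p*(5 + p))
t + 146*Q(b, -9) = 26 + 146*(-9*(5 - 9)) = 26 + 146*(-9*(-4)) = 26 + 146*36 = 26 + 5256 = 5282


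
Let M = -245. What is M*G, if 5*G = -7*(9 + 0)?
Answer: 3087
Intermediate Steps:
G = -63/5 (G = (-7*(9 + 0))/5 = (-7*9)/5 = (⅕)*(-63) = -63/5 ≈ -12.600)
M*G = -245*(-63/5) = 3087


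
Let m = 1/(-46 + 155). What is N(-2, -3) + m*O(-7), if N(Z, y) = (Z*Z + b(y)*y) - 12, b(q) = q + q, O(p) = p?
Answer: 1083/109 ≈ 9.9358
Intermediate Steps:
m = 1/109 ≈ 0.0091743
b(q) = 2*q
N(Z, y) = -12 + Z² + 2*y² (N(Z, y) = (Z*Z + (2*y)*y) - 12 = (Z² + 2*y²) - 12 = -12 + Z² + 2*y²)
N(-2, -3) + m*O(-7) = (-12 + (-2)² + 2*(-3)²) + (1/109)*(-7) = (-12 + 4 + 2*9) - 7/109 = (-12 + 4 + 18) - 7/109 = 10 - 7/109 = 1083/109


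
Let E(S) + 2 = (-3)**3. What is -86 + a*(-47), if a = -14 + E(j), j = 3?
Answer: 1935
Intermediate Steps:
E(S) = -29 (E(S) = -2 + (-3)**3 = -2 - 27 = -29)
a = -43 (a = -14 - 29 = -43)
-86 + a*(-47) = -86 - 43*(-47) = -86 + 2021 = 1935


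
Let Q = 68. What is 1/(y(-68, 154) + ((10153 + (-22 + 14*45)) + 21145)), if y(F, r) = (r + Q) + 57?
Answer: 1/32185 ≈ 3.1070e-5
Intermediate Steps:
y(F, r) = 125 + r (y(F, r) = (r + 68) + 57 = (68 + r) + 57 = 125 + r)
1/(y(-68, 154) + ((10153 + (-22 + 14*45)) + 21145)) = 1/((125 + 154) + ((10153 + (-22 + 14*45)) + 21145)) = 1/(279 + ((10153 + (-22 + 630)) + 21145)) = 1/(279 + ((10153 + 608) + 21145)) = 1/(279 + (10761 + 21145)) = 1/(279 + 31906) = 1/32185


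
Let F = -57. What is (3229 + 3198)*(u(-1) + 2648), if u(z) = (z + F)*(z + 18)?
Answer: 10681674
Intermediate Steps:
u(z) = (-57 + z)*(18 + z) (u(z) = (z - 57)*(z + 18) = (-57 + z)*(18 + z))
(3229 + 3198)*(u(-1) + 2648) = (3229 + 3198)*((-1026 + (-1)**2 - 39*(-1)) + 2648) = 6427*((-1026 + 1 + 39) + 2648) = 6427*(-986 + 2648) = 6427*1662 = 10681674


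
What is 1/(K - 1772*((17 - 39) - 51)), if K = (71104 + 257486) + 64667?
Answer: 1/522613 ≈ 1.9135e-6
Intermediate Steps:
K = 393257 (K = 328590 + 64667 = 393257)
1/(K - 1772*((17 - 39) - 51)) = 1/(393257 - 1772*((17 - 39) - 51)) = 1/(393257 - 1772*(-22 - 51)) = 1/(393257 - 1772*(-73)) = 1/(393257 + 129356) = 1/522613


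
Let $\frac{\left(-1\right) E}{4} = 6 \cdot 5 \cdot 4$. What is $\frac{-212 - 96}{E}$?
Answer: $\frac{77}{120} \approx 0.64167$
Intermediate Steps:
$E = -480$ ($E = - 4 \cdot 6 \cdot 5 \cdot 4 = - 4 \cdot 30 \cdot 4 = \left(-4\right) 120 = -480$)
$\frac{-212 - 96}{E} = \frac{-212 - 96}{-480} = \left(-212 - 96\right) \left(- \frac{1}{480}\right) = \left(-308\right) \left(- \frac{1}{480}\right) = \frac{77}{120}$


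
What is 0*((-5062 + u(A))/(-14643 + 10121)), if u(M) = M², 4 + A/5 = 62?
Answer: 0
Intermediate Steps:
A = 290 (A = -20 + 5*62 = -20 + 310 = 290)
0*((-5062 + u(A))/(-14643 + 10121)) = 0*((-5062 + 290²)/(-14643 + 10121)) = 0*((-5062 + 84100)/(-4522)) = 0*(79038*(-1/4522)) = 0*(-39519/2261) = 0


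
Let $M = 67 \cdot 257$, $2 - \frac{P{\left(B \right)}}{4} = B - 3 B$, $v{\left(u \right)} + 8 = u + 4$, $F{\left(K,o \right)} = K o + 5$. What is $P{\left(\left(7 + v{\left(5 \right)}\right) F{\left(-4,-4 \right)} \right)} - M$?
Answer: $-15867$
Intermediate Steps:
$F{\left(K,o \right)} = 5 + K o$
$v{\left(u \right)} = -4 + u$ ($v{\left(u \right)} = -8 + \left(u + 4\right) = -8 + \left(4 + u\right) = -4 + u$)
$P{\left(B \right)} = 8 + 8 B$ ($P{\left(B \right)} = 8 - 4 \left(B - 3 B\right) = 8 - 4 \left(- 2 B\right) = 8 + 8 B$)
$M = 17219$
$P{\left(\left(7 + v{\left(5 \right)}\right) F{\left(-4,-4 \right)} \right)} - M = \left(8 + 8 \left(7 + \left(-4 + 5\right)\right) \left(5 - -16\right)\right) - 17219 = \left(8 + 8 \left(7 + 1\right) \left(5 + 16\right)\right) - 17219 = \left(8 + 8 \cdot 8 \cdot 21\right) - 17219 = \left(8 + 8 \cdot 168\right) - 17219 = \left(8 + 1344\right) - 17219 = 1352 - 17219 = -15867$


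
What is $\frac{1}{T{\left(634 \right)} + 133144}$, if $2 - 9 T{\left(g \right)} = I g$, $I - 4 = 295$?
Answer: $\frac{3}{336244} \approx 8.9221 \cdot 10^{-6}$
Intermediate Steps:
$I = 299$ ($I = 4 + 295 = 299$)
$T{\left(g \right)} = \frac{2}{9} - \frac{299 g}{9}$
$\frac{1}{T{\left(634 \right)} + 133144} = \frac{1}{\left(\frac{2}{9} - \frac{189566}{9}\right) + 133144} = \frac{1}{- \frac{63188}{3} + 133144} = \frac{1}{\frac{336244}{3}} = \frac{3}{336244}$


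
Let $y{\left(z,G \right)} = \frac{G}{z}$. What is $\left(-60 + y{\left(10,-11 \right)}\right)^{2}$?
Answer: $\frac{373321}{100} \approx 3733.2$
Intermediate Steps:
$\left(-60 + y{\left(10,-11 \right)}\right)^{2} = \left(-60 - \frac{11}{10}\right)^{2} = \left(- \frac{611}{10}\right)^{2} = \frac{373321}{100}$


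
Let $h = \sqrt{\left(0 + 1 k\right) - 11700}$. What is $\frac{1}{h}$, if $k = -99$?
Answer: $- \frac{i \sqrt{1311}}{3933} \approx - 0.0092061 i$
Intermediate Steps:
$h = 3 i \sqrt{1311}$ ($h = \sqrt{\left(0 + 1 \left(-99\right)\right) - 11700} = \sqrt{\left(0 - 99\right) - 11700} = \sqrt{-99 - 11700} = \sqrt{-11799} = 3 i \sqrt{1311} \approx 108.62 i$)
$\frac{1}{h} = \frac{1}{3 i \sqrt{1311}} = - \frac{i \sqrt{1311}}{3933}$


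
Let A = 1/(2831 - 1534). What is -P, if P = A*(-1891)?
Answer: 1891/1297 ≈ 1.4580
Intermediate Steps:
A = 1/1297 ≈ 0.00077101
P = -1891/1297 (P = (1/1297)*(-1891) = -1891/1297 ≈ -1.4580)
-P = -1*(-1891/1297) = 1891/1297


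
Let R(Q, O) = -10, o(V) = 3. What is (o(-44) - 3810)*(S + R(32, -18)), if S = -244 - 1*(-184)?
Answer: 266490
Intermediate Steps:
S = -60 (S = -244 + 184 = -60)
(o(-44) - 3810)*(S + R(32, -18)) = (3 - 3810)*(-60 - 10) = -3807*(-70) = 266490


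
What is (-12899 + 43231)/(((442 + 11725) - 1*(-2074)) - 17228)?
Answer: -30332/2987 ≈ -10.155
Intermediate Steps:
(-12899 + 43231)/(((442 + 11725) - 1*(-2074)) - 17228) = 30332/((12167 + 2074) - 17228) = 30332/(14241 - 17228) = 30332/(-2987) = 30332*(-1/2987) = -30332/2987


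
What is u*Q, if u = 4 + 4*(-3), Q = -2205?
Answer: 17640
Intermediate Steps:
u = -8 (u = 4 - 12 = -8)
u*Q = -8*(-2205) = 17640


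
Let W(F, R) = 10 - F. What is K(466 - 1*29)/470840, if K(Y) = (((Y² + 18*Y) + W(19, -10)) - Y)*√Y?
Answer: 198389*√437/470840 ≈ 8.8082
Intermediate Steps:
K(Y) = √Y*(-9 + Y² + 17*Y) (K(Y) = (((Y² + 18*Y) + (10 - 1*19)) - Y)*√Y = (((Y² + 18*Y) + (10 - 19)) - Y)*√Y = (((Y² + 18*Y) - 9) - Y)*√Y = ((-9 + Y² + 18*Y) - Y)*√Y = (-9 + Y² + 17*Y)*√Y = √Y*(-9 + Y² + 17*Y))
K(466 - 1*29)/470840 = (√(466 - 1*29)*(-9 + (466 - 1*29)² + 17*(466 - 1*29)))/470840 = (√(466 - 29)*(-9 + (466 - 29)² + 17*(466 - 29)))*(1/470840) = (√437*(-9 + 437² + 17*437))*(1/470840) = (√437*(-9 + 190969 + 7429))*(1/470840) = (√437*198389)*(1/470840) = (198389*√437)*(1/470840) = 198389*√437/470840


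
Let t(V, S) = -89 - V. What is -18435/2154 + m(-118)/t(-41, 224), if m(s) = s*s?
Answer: -1286549/4308 ≈ -298.64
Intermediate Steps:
m(s) = s²
-18435/2154 + m(-118)/t(-41, 224) = -18435/2154 + (-118)²/(-89 - 1*(-41)) = -18435*1/2154 + 13924/(-89 + 41) = -6145/718 + 13924/(-48) = -6145/718 + 13924*(-1/48) = -6145/718 - 3481/12 = -1286549/4308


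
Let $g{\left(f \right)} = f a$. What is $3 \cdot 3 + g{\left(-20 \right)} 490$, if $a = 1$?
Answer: $-9791$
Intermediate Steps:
$g{\left(f \right)} = f$ ($g{\left(f \right)} = f 1 = f$)
$3 \cdot 3 + g{\left(-20 \right)} 490 = 3 \cdot 3 - 9800 = 9 - 9800 = -9791$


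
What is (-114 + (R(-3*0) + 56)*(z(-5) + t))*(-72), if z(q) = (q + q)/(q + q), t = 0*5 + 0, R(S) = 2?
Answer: 4032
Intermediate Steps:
t = 0 (t = 0 + 0 = 0)
z(q) = 1 (z(q) = (2*q)/((2*q)) = (2*q)*(1/(2*q)) = 1)
(-114 + (R(-3*0) + 56)*(z(-5) + t))*(-72) = (-114 + (2 + 56)*(1 + 0))*(-72) = (-114 + 58*1)*(-72) = (-114 + 58)*(-72) = -56*(-72) = 4032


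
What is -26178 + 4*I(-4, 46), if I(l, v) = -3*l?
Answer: -26130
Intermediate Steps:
-26178 + 4*I(-4, 46) = -26178 + 4*(-3*(-4)) = -26178 + 4*12 = -26178 + 48 = -26130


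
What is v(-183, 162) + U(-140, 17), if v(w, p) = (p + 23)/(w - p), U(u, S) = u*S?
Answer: -164257/69 ≈ -2380.5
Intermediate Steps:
U(u, S) = S*u
v(w, p) = (23 + p)/(w - p)
v(-183, 162) + U(-140, 17) = (-23 - 1*162)/(162 - 1*(-183)) + 17*(-140) = (-23 - 162)/(162 + 183) - 2380 = -185/345 - 2380 = (1/345)*(-185) - 2380 = -37/69 - 2380 = -164257/69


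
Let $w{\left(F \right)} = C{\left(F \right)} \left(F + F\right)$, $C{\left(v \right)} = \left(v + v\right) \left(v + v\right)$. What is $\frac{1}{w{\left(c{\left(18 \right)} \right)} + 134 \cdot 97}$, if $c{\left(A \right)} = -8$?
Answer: $\frac{1}{8902} \approx 0.00011233$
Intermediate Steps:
$C{\left(v \right)} = 4 v^{2}$ ($C{\left(v \right)} = 2 v 2 v = 4 v^{2}$)
$w{\left(F \right)} = 8 F^{3}$ ($w{\left(F \right)} = 4 F^{2} \left(F + F\right) = 4 F^{2} \cdot 2 F = 8 F^{3}$)
$\frac{1}{w{\left(c{\left(18 \right)} \right)} + 134 \cdot 97} = \frac{1}{8 \left(-8\right)^{3} + 134 \cdot 97} = \frac{1}{8 \left(-512\right) + 12998} = \frac{1}{-4096 + 12998} = \frac{1}{8902}$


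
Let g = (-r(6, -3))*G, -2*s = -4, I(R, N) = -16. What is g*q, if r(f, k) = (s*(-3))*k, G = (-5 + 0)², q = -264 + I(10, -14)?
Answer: 126000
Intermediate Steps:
q = -280 (q = -264 - 16 = -280)
s = 2 (s = -½*(-4) = 2)
G = 25 (G = (-5)² = 25)
r(f, k) = -6*k (r(f, k) = (2*(-3))*k = -6*k)
g = -450 (g = -(-6)*(-3)*25 = -1*18*25 = -18*25 = -450)
g*q = -450*(-280) = 126000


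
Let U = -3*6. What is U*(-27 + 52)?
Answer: -450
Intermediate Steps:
U = -18
U*(-27 + 52) = -18*(-27 + 52) = -18*25 = -450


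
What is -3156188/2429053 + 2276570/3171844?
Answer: -2240513391231/3852288591866 ≈ -0.58161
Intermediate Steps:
-3156188/2429053 + 2276570/3171844 = -3156188*1/2429053 + 2276570*(1/3171844) = -3156188/2429053 + 1138285/1585922 = -2240513391231/3852288591866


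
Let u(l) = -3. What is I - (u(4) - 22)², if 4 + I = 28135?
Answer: 27506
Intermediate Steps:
I = 28131 (I = -4 + 28135 = 28131)
I - (u(4) - 22)² = 28131 - (-3 - 22)² = 28131 - 1*(-25)² = 28131 - 1*625 = 28131 - 625 = 27506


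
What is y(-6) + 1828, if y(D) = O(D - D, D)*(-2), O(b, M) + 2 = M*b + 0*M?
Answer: 1832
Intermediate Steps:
O(b, M) = -2 + M*b (O(b, M) = -2 + (M*b + 0*M) = -2 + (M*b + 0) = -2 + M*b)
y(D) = 4 (y(D) = (-2 + D*(D - D))*(-2) = (-2 + D*0)*(-2) = (-2 + 0)*(-2) = -2*(-2) = 4)
y(-6) + 1828 = 4 + 1828 = 1832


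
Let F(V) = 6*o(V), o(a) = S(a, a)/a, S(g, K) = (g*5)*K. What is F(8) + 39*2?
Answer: 318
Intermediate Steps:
S(g, K) = 5*K*g (S(g, K) = (5*g)*K = 5*K*g)
o(a) = 5*a (o(a) = (5*a*a)/a = (5*a**2)/a = 5*a)
F(V) = 30*V (F(V) = 6*(5*V) = 30*V)
F(8) + 39*2 = 30*8 + 39*2 = 240 + 78 = 318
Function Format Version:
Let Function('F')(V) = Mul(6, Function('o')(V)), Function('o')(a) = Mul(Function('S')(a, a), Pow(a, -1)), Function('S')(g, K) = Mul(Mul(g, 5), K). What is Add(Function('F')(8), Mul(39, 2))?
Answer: 318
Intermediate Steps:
Function('S')(g, K) = Mul(5, K, g) (Function('S')(g, K) = Mul(Mul(5, g), K) = Mul(5, K, g))
Function('o')(a) = Mul(5, a) (Function('o')(a) = Mul(Mul(5, a, a), Pow(a, -1)) = Mul(Mul(5, Pow(a, 2)), Pow(a, -1)) = Mul(5, a))
Function('F')(V) = Mul(30, V) (Function('F')(V) = Mul(6, Mul(5, V)) = Mul(30, V))
Add(Function('F')(8), Mul(39, 2)) = Add(Mul(30, 8), Mul(39, 2)) = Add(240, 78) = 318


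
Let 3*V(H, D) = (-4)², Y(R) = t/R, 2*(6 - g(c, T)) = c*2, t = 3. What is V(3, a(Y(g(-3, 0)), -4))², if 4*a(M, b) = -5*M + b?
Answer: 256/9 ≈ 28.444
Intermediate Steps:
g(c, T) = 6 - c (g(c, T) = 6 - c*2/2 = 6 - c)
Y(R) = 3/R
a(M, b) = -5*M/4 + b/4 (a(M, b) = (-5*M + b)/4 = (b - 5*M)/4 = -5*M/4 + b/4)
V(H, D) = 16/3 (V(H, D) = (⅓)*(-4)² = (⅓)*16 = 16/3)
V(3, a(Y(g(-3, 0)), -4))² = (16/3)² = 256/9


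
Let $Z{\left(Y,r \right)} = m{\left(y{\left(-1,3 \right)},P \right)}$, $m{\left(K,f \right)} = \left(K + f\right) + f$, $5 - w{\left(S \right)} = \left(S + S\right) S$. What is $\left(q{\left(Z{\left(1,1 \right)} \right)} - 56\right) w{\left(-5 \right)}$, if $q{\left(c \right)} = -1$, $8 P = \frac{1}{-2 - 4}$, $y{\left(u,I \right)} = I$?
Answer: $2565$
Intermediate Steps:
$w{\left(S \right)} = 5 - 2 S^{2}$ ($w{\left(S \right)} = 5 - \left(S + S\right) S = 5 - 2 S S = 5 - 2 S^{2}$)
$P = - \frac{1}{48}$ ($P = \frac{1}{8 \left(-2 - 4\right)} = \frac{1}{8 \left(-6\right)} = \frac{1}{8} \left(- \frac{1}{6}\right) = - \frac{1}{48} \approx -0.020833$)
$m{\left(K,f \right)} = K + 2 f$
$Z{\left(Y,r \right)} = \frac{71}{24}$ ($Z{\left(Y,r \right)} = 3 + 2 \left(- \frac{1}{48}\right) = 3 - \frac{1}{24} = \frac{71}{24}$)
$\left(q{\left(Z{\left(1,1 \right)} \right)} - 56\right) w{\left(-5 \right)} = \left(-1 - 56\right) \left(5 - 2 \left(-5\right)^{2}\right) = - 57 \left(5 - 50\right) = \left(-57\right) \left(-45\right) = 2565$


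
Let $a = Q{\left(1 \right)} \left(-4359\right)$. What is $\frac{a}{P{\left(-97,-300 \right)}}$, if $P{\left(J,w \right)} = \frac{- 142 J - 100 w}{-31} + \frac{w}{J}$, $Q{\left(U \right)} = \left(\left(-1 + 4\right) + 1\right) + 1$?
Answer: $\frac{65537565}{4236778} \approx 15.469$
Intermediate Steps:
$Q{\left(U \right)} = 5$ ($Q{\left(U \right)} = \left(3 + 1\right) + 1 = 4 + 1 = 5$)
$P{\left(J,w \right)} = \frac{100 w}{31} + \frac{142 J}{31} + \frac{w}{J}$ ($P{\left(J,w \right)} = \left(- 142 J - 100 w\right) \left(- \frac{1}{31}\right) + \frac{w}{J} = \left(\frac{100 w}{31} + \frac{142 J}{31}\right) + \frac{w}{J} = \frac{100 w}{31} + \frac{142 J}{31} + \frac{w}{J}$)
$a = -21795$ ($a = 5 \left(-4359\right) = -21795$)
$\frac{a}{P{\left(-97,-300 \right)}} = - \frac{21795}{\frac{100}{31} \left(-300\right) + \frac{142}{31} \left(-97\right) - \frac{300}{-97}} = - \frac{21795}{- \frac{30000}{31} - \frac{13774}{31} - - \frac{300}{97}} = - \frac{21795}{- \frac{30000}{31} - \frac{13774}{31} + \frac{300}{97}} = - \frac{21795}{- \frac{4236778}{3007}} = \left(-21795\right) \left(- \frac{3007}{4236778}\right) = \frac{65537565}{4236778}$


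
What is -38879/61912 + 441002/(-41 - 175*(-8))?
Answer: 27250479263/84138408 ≈ 323.88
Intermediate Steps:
-38879/61912 + 441002/(-41 - 175*(-8)) = -38879*1/61912 + 441002/(-41 + 1400) = -38879/61912 + 441002/1359 = 27250479263/84138408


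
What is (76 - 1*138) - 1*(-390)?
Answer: 328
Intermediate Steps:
(76 - 1*138) - 1*(-390) = (76 - 138) + 390 = -62 + 390 = 328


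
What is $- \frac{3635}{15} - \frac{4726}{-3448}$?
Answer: $- \frac{1246259}{5172} \approx -240.96$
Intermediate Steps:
$- \frac{3635}{15} - \frac{4726}{-3448} = \left(-3635\right) \frac{1}{15} - - \frac{2363}{1724} = - \frac{727}{3} + \frac{2363}{1724} = - \frac{1246259}{5172}$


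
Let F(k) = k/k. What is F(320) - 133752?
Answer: -133751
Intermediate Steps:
F(k) = 1
F(320) - 133752 = 1 - 133752 = -133751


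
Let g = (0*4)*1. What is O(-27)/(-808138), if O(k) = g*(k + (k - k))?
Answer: 0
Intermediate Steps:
g = 0 (g = 0*1 = 0)
O(k) = 0 (O(k) = 0*(k + (k - k)) = 0*(k + 0) = 0*k = 0)
O(-27)/(-808138) = 0/(-808138) = 0*(-1/808138) = 0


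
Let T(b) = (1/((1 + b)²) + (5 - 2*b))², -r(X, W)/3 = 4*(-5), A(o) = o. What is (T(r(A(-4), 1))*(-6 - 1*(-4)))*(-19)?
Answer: 6958194873048/13845841 ≈ 5.0255e+5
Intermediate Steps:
r(X, W) = 60 (r(X, W) = -12*(-5) = -3*(-20) = 60)
T(b) = (5 + (1 + b)⁻² - 2*b)² (T(b) = ((1 + b)⁻² + (5 - 2*b))² = (5 + (1 + b)⁻² - 2*b)²)
(T(r(A(-4), 1))*(-6 - 1*(-4)))*(-19) = (((1 + 5*(1 + 60)² - 2*60*(1 + 60)²)²/(1 + 60)⁴)*(-6 - 1*(-4)))*(-19) = (((1 + 5*61² - 2*60*61²)²/61⁴)*(-6 + 4))*(-19) = (((1 + 5*3721 - 2*60*3721)²/13845841)*(-2))*(-19) = (((1 + 18605 - 446520)²/13845841)*(-2))*(-19) = (((1/13845841)*(-427914)²)*(-2))*(-19) = (((1/13845841)*183110391396)*(-2))*(-19) = ((183110391396/13845841)*(-2))*(-19) = -366220782792/13845841*(-19) = 6958194873048/13845841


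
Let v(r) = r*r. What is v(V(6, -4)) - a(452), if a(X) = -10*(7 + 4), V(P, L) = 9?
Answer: 191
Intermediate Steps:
v(r) = r**2
a(X) = -110 (a(X) = -10*11 = -110)
v(V(6, -4)) - a(452) = 9**2 - 1*(-110) = 81 + 110 = 191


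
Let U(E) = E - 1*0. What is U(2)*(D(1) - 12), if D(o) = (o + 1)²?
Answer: -16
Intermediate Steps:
D(o) = (1 + o)²
U(E) = E (U(E) = E + 0 = E)
U(2)*(D(1) - 12) = 2*((1 + 1)² - 12) = 2*(2² - 12) = 2*(4 - 12) = 2*(-8) = -16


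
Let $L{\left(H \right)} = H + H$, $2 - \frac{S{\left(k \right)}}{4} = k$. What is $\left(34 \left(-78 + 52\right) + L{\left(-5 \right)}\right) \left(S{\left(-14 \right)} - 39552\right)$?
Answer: $35302272$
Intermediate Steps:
$S{\left(k \right)} = 8 - 4 k$
$L{\left(H \right)} = 2 H$
$\left(34 \left(-78 + 52\right) + L{\left(-5 \right)}\right) \left(S{\left(-14 \right)} - 39552\right) = \left(34 \left(-78 + 52\right) + 2 \left(-5\right)\right) \left(\left(8 - -56\right) - 39552\right) = \left(34 \left(-26\right) - 10\right) \left(\left(8 + 56\right) - 39552\right) = \left(-884 - 10\right) \left(64 - 39552\right) = \left(-894\right) \left(-39488\right) = 35302272$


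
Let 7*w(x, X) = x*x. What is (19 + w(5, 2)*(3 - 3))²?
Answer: 361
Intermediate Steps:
w(x, X) = x²/7 (w(x, X) = (x*x)/7 = x²/7)
(19 + w(5, 2)*(3 - 3))² = (19 + ((⅐)*5²)*(3 - 3))² = (19 + ((⅐)*25)*0)² = (19 + (25/7)*0)² = (19 + 0)² = 19² = 361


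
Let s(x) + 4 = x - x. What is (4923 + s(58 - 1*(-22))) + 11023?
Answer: 15942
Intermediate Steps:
s(x) = -4 (s(x) = -4 + (x - x) = -4 + 0 = -4)
(4923 + s(58 - 1*(-22))) + 11023 = (4923 - 4) + 11023 = 4919 + 11023 = 15942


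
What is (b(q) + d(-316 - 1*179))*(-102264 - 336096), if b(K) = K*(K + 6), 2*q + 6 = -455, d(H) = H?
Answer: -22466936310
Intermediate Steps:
q = -461/2 (q = -3 + (½)*(-455) = -3 - 455/2 = -461/2 ≈ -230.50)
b(K) = K*(6 + K)
(b(q) + d(-316 - 1*179))*(-102264 - 336096) = (-461*(6 - 461/2)/2 + (-316 - 1*179))*(-102264 - 336096) = (-461/2*(-449/2) + (-316 - 179))*(-438360) = (206989/4 - 495)*(-438360) = (205009/4)*(-438360) = -22466936310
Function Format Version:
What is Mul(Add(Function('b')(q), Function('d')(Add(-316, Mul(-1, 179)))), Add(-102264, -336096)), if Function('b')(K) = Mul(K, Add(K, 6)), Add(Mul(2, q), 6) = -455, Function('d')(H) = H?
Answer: -22466936310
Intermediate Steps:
q = Rational(-461, 2) (q = Add(-3, Mul(Rational(1, 2), -455)) = Add(-3, Rational(-455, 2)) = Rational(-461, 2) ≈ -230.50)
Function('b')(K) = Mul(K, Add(6, K))
Mul(Add(Function('b')(q), Function('d')(Add(-316, Mul(-1, 179)))), Add(-102264, -336096)) = Mul(Add(Mul(Rational(-461, 2), Add(6, Rational(-461, 2))), Add(-316, Mul(-1, 179))), Add(-102264, -336096)) = Mul(Add(Mul(Rational(-461, 2), Rational(-449, 2)), Add(-316, -179)), -438360) = Mul(Add(Rational(206989, 4), -495), -438360) = Mul(Rational(205009, 4), -438360) = -22466936310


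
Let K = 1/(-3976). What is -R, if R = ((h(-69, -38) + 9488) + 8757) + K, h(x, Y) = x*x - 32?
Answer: -91344623/3976 ≈ -22974.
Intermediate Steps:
h(x, Y) = -32 + x² (h(x, Y) = x² - 32 = -32 + x²)
K = -1/3976 ≈ -0.00025151
R = 91344623/3976 (R = (((-32 + (-69)²) + 9488) + 8757) - 1/3976 = (((-32 + 4761) + 9488) + 8757) - 1/3976 = ((4729 + 9488) + 8757) - 1/3976 = (14217 + 8757) - 1/3976 = 22974 - 1/3976 = 91344623/3976 ≈ 22974.)
-R = -1*91344623/3976 = -91344623/3976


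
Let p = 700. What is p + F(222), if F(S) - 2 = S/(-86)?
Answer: 30075/43 ≈ 699.42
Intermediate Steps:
F(S) = 2 - S/86 (F(S) = 2 + S/(-86) = 2 + S*(-1/86) = 2 - S/86)
p + F(222) = 700 + (2 - 1/86*222) = 700 + (2 - 111/43) = 700 - 25/43 = 30075/43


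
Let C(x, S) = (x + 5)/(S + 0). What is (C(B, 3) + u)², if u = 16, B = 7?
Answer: 400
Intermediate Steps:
C(x, S) = (5 + x)/S
(C(B, 3) + u)² = ((5 + 7)/3 + 16)² = ((⅓)*12 + 16)² = (4 + 16)² = 20² = 400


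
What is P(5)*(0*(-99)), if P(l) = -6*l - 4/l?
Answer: 0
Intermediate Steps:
P(5)*(0*(-99)) = (-6*5 - 4/5)*(0*(-99)) = (-30 - 4*⅕)*0 = (-30 - ⅘)*0 = -154/5*0 = 0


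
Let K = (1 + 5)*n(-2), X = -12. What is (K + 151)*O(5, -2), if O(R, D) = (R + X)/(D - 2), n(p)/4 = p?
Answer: 721/4 ≈ 180.25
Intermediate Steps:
n(p) = 4*p
O(R, D) = (-12 + R)/(-2 + D) (O(R, D) = (R - 12)/(D - 2) = (-12 + R)/(-2 + D))
K = -48 (K = (1 + 5)*(4*(-2)) = 6*(-8) = -48)
(K + 151)*O(5, -2) = (-48 + 151)*((-12 + 5)/(-2 - 2)) = 103*(-7/(-4)) = 103*(-1/4*(-7)) = 103*(7/4) = 721/4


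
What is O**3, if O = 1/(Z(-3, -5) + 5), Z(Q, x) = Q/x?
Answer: 125/21952 ≈ 0.0056942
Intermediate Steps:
O = 5/28 (O = 1/(-3/(-5) + 5) = 1/(-3*(-1/5) + 5) = 1/(3/5 + 5) = 1/(28/5) = 5/28 ≈ 0.17857)
O**3 = (5/28)**3 = 125/21952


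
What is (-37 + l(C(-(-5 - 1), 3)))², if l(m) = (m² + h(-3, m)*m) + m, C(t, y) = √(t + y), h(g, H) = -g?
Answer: 256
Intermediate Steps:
l(m) = m² + 4*m (l(m) = (m² + (-1*(-3))*m) + m = (m² + 3*m) + m = m² + 4*m)
(-37 + l(C(-(-5 - 1), 3)))² = (-37 + √(-(-5 - 1) + 3)*(4 + √(-(-5 - 1) + 3)))² = (-37 + √(-1*(-6) + 3)*(4 + √(-1*(-6) + 3)))² = (-37 + √(6 + 3)*(4 + √(6 + 3)))² = (-37 + √9*(4 + √9))² = (-37 + 3*(4 + 3))² = (-37 + 3*7)² = (-37 + 21)² = (-16)² = 256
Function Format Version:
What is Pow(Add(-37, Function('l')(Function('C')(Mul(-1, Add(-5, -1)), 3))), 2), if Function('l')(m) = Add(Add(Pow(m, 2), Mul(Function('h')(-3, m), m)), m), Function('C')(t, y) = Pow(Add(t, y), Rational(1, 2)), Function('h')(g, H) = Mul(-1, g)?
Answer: 256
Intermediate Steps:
Function('l')(m) = Add(Pow(m, 2), Mul(4, m)) (Function('l')(m) = Add(Add(Pow(m, 2), Mul(Mul(-1, -3), m)), m) = Add(Add(Pow(m, 2), Mul(3, m)), m) = Add(Pow(m, 2), Mul(4, m)))
Pow(Add(-37, Function('l')(Function('C')(Mul(-1, Add(-5, -1)), 3))), 2) = Pow(Add(-37, Mul(Pow(Add(Mul(-1, Add(-5, -1)), 3), Rational(1, 2)), Add(4, Pow(Add(Mul(-1, Add(-5, -1)), 3), Rational(1, 2))))), 2) = Pow(Add(-37, Mul(Pow(Add(Mul(-1, -6), 3), Rational(1, 2)), Add(4, Pow(Add(Mul(-1, -6), 3), Rational(1, 2))))), 2) = Pow(Add(-37, Mul(Pow(Add(6, 3), Rational(1, 2)), Add(4, Pow(Add(6, 3), Rational(1, 2))))), 2) = Pow(Add(-37, Mul(Pow(9, Rational(1, 2)), Add(4, Pow(9, Rational(1, 2))))), 2) = Pow(Add(-37, Mul(3, Add(4, 3))), 2) = Pow(Add(-37, Mul(3, 7)), 2) = Pow(Add(-37, 21), 2) = Pow(-16, 2) = 256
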